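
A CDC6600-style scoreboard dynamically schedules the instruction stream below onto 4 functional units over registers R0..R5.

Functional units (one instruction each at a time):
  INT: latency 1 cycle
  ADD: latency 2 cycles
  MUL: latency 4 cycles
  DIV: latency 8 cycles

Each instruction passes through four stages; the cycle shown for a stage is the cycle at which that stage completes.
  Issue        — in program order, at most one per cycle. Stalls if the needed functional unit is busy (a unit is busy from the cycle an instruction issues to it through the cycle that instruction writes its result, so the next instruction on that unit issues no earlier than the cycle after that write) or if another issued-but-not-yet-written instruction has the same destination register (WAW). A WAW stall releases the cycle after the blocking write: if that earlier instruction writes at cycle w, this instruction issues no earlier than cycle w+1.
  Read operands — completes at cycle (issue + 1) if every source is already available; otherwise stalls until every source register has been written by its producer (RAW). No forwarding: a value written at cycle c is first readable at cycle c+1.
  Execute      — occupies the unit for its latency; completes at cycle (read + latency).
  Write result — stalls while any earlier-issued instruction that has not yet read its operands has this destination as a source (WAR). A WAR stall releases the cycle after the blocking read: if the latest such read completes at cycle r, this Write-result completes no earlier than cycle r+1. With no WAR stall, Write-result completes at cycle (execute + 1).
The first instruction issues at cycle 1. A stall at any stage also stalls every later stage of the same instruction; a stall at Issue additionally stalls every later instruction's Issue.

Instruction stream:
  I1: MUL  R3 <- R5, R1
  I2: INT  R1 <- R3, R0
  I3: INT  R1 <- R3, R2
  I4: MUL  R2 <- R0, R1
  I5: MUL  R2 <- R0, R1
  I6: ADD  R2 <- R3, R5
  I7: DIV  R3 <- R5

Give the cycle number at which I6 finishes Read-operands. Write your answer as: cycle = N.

  I1 | 1 | 2 | 6 | 7
  I2 | 2 | 8 | 9 | 10   RAW R3: wait I1 write@7
  I3 | 11 | 12 | 13 | 14   struct: INT busy until I2 writes@10
  I4 | 12 | 15 | 19 | 20   RAW R1: wait I3 write@14
  I5 | 21 | 22 | 26 | 27   struct: MUL busy until I4 writes@20
  I6 | 28 | 29 | 31 | 32   WAW R2: wait I5 write@27
  I7 | 29 | 30 | 38 | 39

cycle = 29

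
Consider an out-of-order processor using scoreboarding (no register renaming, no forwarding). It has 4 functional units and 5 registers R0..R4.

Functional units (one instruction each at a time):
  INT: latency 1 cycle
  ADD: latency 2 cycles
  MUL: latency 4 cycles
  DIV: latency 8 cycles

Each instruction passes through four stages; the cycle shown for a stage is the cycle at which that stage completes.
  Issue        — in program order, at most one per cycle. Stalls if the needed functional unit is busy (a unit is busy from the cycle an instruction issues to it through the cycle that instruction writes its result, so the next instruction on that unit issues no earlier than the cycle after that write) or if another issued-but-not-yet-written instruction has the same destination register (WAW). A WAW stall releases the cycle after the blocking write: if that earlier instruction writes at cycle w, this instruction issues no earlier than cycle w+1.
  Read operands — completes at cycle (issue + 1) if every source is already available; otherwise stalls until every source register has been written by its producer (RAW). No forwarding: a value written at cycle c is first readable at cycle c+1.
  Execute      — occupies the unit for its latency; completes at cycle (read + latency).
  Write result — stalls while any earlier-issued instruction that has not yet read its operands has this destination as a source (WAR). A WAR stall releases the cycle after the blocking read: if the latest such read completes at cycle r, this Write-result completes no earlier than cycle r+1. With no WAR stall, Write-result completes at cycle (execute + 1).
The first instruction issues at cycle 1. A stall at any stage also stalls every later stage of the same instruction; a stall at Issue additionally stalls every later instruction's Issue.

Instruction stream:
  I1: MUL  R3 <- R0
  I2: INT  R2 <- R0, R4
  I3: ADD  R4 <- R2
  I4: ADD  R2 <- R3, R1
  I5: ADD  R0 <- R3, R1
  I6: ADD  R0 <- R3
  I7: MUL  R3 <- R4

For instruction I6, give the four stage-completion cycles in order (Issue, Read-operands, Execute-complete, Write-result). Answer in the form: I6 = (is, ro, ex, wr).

I6 = (20, 21, 23, 24)

I1 -> (1, 2, 6, 7)
I2 -> (2, 3, 4, 5)
I3 -> (3, 6, 8, 9)  // RAW R2: wait I2 write@5
I4 -> (10, 11, 13, 14)  // struct: ADD busy until I3 writes@9
I5 -> (15, 16, 18, 19)  // struct: ADD busy until I4 writes@14
I6 -> (20, 21, 23, 24)  // struct: ADD busy until I5 writes@19
I7 -> (21, 22, 26, 27)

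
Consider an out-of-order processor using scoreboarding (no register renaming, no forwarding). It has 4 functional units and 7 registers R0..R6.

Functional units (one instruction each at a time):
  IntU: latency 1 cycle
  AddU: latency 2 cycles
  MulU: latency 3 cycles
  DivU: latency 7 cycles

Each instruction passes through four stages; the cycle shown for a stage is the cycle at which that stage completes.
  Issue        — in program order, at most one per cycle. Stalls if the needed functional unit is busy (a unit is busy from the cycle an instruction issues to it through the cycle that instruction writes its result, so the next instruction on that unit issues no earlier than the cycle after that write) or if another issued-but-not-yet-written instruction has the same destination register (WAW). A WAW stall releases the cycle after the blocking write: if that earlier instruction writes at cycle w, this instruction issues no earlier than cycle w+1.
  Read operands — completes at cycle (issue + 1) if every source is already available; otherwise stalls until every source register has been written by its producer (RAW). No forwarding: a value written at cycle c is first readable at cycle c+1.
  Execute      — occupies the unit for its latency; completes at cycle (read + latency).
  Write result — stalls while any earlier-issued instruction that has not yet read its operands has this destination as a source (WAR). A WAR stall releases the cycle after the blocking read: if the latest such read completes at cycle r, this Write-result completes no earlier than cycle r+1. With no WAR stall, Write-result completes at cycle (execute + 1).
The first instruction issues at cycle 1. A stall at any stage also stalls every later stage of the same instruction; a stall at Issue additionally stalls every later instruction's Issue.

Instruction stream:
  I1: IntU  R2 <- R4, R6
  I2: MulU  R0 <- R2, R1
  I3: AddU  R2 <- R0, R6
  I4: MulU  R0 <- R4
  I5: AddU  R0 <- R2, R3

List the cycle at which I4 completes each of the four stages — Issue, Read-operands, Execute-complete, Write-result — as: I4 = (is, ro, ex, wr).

[1] I1 dispatched to IntU
[2] I1 operands ready | I2 dispatched to MulU
[3] I1 complete
[4] R2←I1
[5] I2 operands ready | I3 dispatched to AddU
[8] I2 complete
[9] R0←I2
[10] I3 operands ready | I4 dispatched to MulU
[11] I4 operands ready
[12] I3 complete
[13] R2←I3
[14] I4 complete
[15] R0←I4
[16] I5 dispatched to AddU
[17] I5 operands ready
[19] I5 complete
[20] R0←I5

I4 = (10, 11, 14, 15)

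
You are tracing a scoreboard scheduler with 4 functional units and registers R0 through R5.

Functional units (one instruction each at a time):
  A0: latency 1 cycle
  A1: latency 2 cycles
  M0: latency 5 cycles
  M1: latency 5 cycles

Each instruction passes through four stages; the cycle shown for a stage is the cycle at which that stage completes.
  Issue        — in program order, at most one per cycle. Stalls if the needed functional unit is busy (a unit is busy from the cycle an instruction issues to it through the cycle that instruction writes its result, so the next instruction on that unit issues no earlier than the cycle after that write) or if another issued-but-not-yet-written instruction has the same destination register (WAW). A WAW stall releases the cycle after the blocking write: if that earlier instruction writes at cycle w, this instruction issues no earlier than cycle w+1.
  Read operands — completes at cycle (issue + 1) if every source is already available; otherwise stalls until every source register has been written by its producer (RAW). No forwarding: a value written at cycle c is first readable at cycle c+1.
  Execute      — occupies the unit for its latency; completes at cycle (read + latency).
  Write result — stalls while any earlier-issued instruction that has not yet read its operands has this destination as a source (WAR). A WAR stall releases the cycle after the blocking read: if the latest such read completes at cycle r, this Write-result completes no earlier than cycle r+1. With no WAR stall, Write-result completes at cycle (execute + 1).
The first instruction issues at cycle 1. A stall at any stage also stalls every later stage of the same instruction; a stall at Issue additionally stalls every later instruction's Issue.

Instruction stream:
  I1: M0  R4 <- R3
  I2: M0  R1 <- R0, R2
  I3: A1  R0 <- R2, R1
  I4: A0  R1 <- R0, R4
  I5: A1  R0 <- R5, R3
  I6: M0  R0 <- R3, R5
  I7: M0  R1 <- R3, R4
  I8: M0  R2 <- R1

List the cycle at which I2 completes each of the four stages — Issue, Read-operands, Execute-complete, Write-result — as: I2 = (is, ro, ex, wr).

  I1 | 1 | 2 | 7 | 8
  I2 | 9 | 10 | 15 | 16   struct: M0 busy until I1 writes@8
  I3 | 10 | 17 | 19 | 20   RAW R1: wait I2 write@16
  I4 | 17 | 21 | 22 | 23   WAW R1: wait I2 write@16 · RAW R0: wait I3 write@20
  I5 | 21 | 22 | 24 | 25   struct: A1 busy until I3 writes@20
  I6 | 26 | 27 | 32 | 33   WAW R0: wait I5 write@25
  I7 | 34 | 35 | 40 | 41   struct: M0 busy until I6 writes@33
  I8 | 42 | 43 | 48 | 49   struct: M0 busy until I7 writes@41

I2 = (9, 10, 15, 16)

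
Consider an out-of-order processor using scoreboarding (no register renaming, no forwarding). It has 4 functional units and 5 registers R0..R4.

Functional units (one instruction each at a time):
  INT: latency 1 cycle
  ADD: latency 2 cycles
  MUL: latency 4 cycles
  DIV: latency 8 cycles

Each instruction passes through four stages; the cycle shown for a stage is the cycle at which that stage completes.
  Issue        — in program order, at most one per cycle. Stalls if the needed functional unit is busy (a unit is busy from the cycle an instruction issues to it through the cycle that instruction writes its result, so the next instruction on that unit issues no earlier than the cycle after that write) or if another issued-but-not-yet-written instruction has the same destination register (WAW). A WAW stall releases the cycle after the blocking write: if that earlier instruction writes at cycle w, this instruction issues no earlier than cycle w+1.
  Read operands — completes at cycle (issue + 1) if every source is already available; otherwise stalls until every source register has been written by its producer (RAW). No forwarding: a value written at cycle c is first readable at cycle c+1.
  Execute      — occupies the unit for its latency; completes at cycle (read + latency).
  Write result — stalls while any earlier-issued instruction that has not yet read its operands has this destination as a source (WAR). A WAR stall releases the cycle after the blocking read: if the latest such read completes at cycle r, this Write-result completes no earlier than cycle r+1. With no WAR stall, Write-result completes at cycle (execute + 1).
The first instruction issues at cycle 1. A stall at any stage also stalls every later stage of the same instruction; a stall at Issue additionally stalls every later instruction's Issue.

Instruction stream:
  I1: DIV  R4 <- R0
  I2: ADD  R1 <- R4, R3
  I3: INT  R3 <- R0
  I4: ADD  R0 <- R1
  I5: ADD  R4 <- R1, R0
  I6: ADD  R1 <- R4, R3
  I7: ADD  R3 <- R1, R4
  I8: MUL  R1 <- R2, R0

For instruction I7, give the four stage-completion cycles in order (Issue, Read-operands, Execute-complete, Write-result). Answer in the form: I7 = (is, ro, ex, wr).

I7 = (31, 32, 34, 35)

I1 -> (1, 2, 10, 11)
I2 -> (2, 12, 14, 15)  // RAW R4: wait I1 write@11
I3 -> (3, 4, 5, 13)  // WAR R3: wait I2 read@12
I4 -> (16, 17, 19, 20)  // struct: ADD busy until I2 writes@15
I5 -> (21, 22, 24, 25)  // struct: ADD busy until I4 writes@20
I6 -> (26, 27, 29, 30)  // struct: ADD busy until I5 writes@25
I7 -> (31, 32, 34, 35)  // struct: ADD busy until I6 writes@30
I8 -> (32, 33, 37, 38)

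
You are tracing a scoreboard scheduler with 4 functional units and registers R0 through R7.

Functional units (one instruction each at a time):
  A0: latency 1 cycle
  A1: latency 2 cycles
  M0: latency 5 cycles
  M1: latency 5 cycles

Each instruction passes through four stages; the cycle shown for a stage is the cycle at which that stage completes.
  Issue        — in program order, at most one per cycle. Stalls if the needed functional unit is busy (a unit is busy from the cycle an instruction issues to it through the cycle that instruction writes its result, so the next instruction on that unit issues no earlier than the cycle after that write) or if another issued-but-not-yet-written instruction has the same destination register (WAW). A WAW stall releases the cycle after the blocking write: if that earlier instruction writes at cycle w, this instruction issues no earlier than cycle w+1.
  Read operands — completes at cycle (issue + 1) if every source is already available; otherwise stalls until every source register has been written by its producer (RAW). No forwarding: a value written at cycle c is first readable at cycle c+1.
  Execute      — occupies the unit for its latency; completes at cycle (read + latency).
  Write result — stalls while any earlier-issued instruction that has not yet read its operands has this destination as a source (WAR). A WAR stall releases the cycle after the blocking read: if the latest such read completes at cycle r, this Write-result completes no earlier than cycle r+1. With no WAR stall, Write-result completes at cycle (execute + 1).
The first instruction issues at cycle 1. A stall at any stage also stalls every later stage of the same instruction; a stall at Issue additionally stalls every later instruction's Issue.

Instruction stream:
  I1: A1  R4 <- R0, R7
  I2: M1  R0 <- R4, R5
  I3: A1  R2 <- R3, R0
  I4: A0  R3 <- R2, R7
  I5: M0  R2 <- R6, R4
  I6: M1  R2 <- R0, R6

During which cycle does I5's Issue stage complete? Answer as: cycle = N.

cycle = 17

1) issue 1, read 2, done 4, write 5
2) issue 2, read 6, done 11, write 12  <RAW R4: wait I1 write@5>
3) issue 6, read 13, done 15, write 16  <struct: A1 busy until I1 writes@5 / RAW R0: wait I2 write@12>
4) issue 7, read 17, done 18, write 19  <RAW R2: wait I3 write@16>
5) issue 17, read 18, done 23, write 24  <WAW R2: wait I3 write@16>
6) issue 25, read 26, done 31, write 32  <WAW R2: wait I5 write@24>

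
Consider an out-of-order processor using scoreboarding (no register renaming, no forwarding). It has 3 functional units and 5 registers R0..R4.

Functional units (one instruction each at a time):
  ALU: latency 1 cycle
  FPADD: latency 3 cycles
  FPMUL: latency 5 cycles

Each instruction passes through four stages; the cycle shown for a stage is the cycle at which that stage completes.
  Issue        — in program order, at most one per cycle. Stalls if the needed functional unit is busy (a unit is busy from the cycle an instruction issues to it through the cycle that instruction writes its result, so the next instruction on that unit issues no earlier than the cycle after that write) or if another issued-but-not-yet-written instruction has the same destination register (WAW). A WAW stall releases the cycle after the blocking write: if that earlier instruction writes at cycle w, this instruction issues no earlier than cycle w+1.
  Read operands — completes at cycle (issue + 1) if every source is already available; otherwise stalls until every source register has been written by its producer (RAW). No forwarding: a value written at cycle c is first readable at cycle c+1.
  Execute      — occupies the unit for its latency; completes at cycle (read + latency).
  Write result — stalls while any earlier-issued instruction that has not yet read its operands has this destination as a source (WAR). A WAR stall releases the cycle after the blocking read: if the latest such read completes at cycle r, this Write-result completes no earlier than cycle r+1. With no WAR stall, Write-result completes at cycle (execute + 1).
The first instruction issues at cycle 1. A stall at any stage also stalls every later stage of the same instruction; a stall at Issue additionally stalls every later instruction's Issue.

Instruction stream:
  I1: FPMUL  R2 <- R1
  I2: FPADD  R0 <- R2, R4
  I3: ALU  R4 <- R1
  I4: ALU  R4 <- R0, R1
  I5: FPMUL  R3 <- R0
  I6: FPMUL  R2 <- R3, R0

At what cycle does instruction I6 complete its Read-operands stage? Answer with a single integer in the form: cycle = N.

cycle = 22

c1: I1 issues→FPMUL
c2: I1 reads; I2 issues→FPADD
c3: I3 issues→ALU
c4: I3 reads
c5: I3 exec-done
c7: I1 exec-done
c8: I1 writes R2
c9: I2 reads
c10: I3 writes R4
c11: I4 issues→ALU
c12: I2 exec-done; I5 issues→FPMUL
c13: I2 writes R0
c14: I4 reads; I5 reads
c15: I4 exec-done
c16: I4 writes R4
c19: I5 exec-done
c20: I5 writes R3
c21: I6 issues→FPMUL
c22: I6 reads
c27: I6 exec-done
c28: I6 writes R2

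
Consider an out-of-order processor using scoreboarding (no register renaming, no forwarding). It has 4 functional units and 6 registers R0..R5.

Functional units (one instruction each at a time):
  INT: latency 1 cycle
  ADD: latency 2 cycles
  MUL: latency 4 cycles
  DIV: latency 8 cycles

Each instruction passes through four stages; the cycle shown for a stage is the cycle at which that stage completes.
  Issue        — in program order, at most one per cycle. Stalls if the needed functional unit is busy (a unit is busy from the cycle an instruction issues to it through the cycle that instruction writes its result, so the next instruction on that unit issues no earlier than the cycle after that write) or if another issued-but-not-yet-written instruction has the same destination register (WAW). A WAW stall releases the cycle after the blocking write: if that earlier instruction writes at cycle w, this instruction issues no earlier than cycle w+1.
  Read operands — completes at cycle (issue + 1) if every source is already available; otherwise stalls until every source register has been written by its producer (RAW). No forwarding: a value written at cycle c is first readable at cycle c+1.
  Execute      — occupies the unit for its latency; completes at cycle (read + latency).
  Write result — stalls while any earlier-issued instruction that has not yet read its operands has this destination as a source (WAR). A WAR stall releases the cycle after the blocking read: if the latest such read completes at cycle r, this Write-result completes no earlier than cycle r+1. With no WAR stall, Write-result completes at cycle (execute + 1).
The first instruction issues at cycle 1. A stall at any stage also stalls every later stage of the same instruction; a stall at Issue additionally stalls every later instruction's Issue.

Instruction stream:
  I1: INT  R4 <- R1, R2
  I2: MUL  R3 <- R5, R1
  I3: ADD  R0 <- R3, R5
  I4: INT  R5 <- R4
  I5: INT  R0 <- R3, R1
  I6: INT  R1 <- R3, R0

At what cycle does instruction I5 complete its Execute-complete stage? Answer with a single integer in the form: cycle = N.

c1: I1→INT
c2: I1 RO, I2→MUL
c3: I1 EX, I2 RO, I3→ADD
c4: I1 WR R4
c5: I4→INT
c6: I4 RO
c7: I2 EX, I4 EX
c8: I2 WR R3
c9: I3 RO
c10: I4 WR R5
c11: I3 EX
c12: I3 WR R0
c13: I5→INT
c14: I5 RO
c15: I5 EX
c16: I5 WR R0
c17: I6→INT
c18: I6 RO
c19: I6 EX
c20: I6 WR R1

cycle = 15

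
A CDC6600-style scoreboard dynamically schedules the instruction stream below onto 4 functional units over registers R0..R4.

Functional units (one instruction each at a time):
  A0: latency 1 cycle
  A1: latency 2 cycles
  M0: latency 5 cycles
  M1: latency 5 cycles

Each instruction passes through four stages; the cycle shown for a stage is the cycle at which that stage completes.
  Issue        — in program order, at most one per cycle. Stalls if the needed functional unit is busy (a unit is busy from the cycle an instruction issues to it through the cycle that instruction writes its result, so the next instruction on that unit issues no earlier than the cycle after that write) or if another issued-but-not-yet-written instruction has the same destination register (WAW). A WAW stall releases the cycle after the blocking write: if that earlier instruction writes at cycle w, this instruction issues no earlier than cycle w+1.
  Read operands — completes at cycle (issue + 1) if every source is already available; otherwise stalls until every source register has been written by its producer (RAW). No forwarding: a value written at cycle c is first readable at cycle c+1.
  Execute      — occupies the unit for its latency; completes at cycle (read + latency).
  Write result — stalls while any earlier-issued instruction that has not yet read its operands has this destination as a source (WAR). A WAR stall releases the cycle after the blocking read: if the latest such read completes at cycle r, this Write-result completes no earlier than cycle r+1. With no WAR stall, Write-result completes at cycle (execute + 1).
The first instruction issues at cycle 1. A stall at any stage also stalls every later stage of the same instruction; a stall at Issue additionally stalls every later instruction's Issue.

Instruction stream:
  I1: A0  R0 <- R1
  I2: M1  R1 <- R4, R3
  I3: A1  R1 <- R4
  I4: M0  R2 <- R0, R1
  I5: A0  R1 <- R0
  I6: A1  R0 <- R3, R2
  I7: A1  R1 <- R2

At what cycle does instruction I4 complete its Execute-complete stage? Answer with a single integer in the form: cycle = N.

cycle = 20

c1: I1 dispatched to A0
c2: I1 operands ready · I2 dispatched to M1
c3: I1 complete · I2 operands ready
c4: R0←I1
c8: I2 complete
c9: R1←I2
c10: I3 dispatched to A1
c11: I3 operands ready · I4 dispatched to M0
c13: I3 complete
c14: R1←I3
c15: I4 operands ready · I5 dispatched to A0
c16: I5 operands ready · I6 dispatched to A1
c17: I5 complete
c18: R1←I5
c20: I4 complete
c21: R2←I4
c22: I6 operands ready
c24: I6 complete
c25: R0←I6
c26: I7 dispatched to A1
c27: I7 operands ready
c29: I7 complete
c30: R1←I7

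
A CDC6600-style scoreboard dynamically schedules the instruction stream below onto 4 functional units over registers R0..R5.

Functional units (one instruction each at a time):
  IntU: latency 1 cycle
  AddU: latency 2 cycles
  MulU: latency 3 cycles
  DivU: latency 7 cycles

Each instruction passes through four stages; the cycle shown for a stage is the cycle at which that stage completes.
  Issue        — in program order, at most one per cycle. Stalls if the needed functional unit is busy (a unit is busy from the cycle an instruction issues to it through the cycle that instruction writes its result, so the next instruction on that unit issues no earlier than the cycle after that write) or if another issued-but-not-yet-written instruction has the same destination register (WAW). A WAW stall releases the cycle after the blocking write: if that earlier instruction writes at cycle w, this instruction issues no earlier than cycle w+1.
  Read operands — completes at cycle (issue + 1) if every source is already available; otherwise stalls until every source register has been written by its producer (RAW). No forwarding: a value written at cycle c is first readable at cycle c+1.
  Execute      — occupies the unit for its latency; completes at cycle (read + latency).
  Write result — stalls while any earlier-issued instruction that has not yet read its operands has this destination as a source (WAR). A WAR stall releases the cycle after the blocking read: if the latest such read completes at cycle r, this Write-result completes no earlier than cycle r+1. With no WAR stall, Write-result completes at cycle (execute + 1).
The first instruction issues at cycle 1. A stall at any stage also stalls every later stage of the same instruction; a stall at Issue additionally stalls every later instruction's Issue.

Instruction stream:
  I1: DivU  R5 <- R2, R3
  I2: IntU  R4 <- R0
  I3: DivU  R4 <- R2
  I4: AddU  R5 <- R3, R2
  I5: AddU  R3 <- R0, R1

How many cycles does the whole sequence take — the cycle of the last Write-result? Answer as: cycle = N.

cycle = 21

c1: I1 dispatched to DivU
c2: I1 operands ready, I2 dispatched to IntU
c3: I2 operands ready
c4: I2 complete
c5: R4←I2
c9: I1 complete
c10: R5←I1
c11: I3 dispatched to DivU
c12: I3 operands ready, I4 dispatched to AddU
c13: I4 operands ready
c15: I4 complete
c16: R5←I4
c17: I5 dispatched to AddU
c18: I5 operands ready
c19: I3 complete
c20: R4←I3, I5 complete
c21: R3←I5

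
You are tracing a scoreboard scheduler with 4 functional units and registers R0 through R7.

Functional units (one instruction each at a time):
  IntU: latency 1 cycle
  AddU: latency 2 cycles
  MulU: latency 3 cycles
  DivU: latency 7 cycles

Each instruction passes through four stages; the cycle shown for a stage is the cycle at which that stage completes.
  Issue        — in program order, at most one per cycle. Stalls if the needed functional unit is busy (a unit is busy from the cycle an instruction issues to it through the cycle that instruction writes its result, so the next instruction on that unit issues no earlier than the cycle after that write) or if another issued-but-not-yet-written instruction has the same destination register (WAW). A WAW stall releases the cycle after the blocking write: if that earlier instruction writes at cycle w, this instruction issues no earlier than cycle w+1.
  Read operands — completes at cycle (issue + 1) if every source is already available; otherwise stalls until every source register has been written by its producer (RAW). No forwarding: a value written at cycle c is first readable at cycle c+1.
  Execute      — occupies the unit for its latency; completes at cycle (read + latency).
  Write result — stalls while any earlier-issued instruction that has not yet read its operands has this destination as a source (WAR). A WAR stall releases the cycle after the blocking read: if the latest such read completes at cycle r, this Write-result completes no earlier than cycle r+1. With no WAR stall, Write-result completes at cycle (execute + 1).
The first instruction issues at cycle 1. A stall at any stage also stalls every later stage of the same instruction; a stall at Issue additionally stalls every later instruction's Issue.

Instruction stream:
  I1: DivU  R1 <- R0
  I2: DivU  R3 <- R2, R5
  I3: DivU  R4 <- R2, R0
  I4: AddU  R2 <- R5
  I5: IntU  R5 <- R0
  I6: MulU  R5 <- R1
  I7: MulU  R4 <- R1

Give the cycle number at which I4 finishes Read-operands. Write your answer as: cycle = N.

cycle = 23

  I1 | 1 | 2 | 9 | 10
  I2 | 11 | 12 | 19 | 20   struct: DivU busy until I1 writes@10
  I3 | 21 | 22 | 29 | 30   struct: DivU busy until I2 writes@20
  I4 | 22 | 23 | 25 | 26
  I5 | 23 | 24 | 25 | 26
  I6 | 27 | 28 | 31 | 32   WAW R5: wait I5 write@26
  I7 | 33 | 34 | 37 | 38   struct: MulU busy until I6 writes@32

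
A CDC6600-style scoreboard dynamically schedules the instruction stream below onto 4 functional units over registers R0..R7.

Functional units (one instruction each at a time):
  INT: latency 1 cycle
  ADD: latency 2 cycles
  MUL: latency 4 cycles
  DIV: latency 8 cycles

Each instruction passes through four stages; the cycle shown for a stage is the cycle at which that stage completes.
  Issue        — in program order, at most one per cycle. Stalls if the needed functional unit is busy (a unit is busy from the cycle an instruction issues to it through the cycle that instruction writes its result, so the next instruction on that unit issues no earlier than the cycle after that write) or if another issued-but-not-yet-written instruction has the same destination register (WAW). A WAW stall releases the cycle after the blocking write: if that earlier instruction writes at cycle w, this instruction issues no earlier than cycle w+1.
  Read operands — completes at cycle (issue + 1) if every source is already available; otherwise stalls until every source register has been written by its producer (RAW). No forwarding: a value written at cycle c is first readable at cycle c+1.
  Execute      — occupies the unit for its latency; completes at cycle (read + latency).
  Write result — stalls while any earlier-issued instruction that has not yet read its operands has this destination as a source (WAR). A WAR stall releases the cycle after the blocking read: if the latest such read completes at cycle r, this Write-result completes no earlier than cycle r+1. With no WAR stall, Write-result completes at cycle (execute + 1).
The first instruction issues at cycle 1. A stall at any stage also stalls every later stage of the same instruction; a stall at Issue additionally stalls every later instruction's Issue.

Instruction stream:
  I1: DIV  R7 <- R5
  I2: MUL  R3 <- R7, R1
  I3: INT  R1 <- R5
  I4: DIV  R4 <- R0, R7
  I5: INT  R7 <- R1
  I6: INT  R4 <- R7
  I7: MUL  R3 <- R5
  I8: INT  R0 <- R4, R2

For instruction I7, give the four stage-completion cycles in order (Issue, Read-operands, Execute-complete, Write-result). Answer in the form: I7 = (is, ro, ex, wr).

I7 = (24, 25, 29, 30)

[1] issue I1 (DIV)
[2] I1 read-ops · issue I2 (MUL)
[3] issue I3 (INT)
[4] I3 read-ops
[5] I3 finished on INT
[10] I1 finished on DIV
[11] I1→R7
[12] I2 read-ops · issue I4 (DIV)
[13] I3→R1 · I4 read-ops
[14] issue I5 (INT)
[15] I5 read-ops
[16] I2 finished on MUL · I5 finished on INT
[17] I2→R3 · I5→R7
[21] I4 finished on DIV
[22] I4→R4
[23] issue I6 (INT)
[24] I6 read-ops · issue I7 (MUL)
[25] I6 finished on INT · I7 read-ops
[26] I6→R4
[27] issue I8 (INT)
[28] I8 read-ops
[29] I7 finished on MUL · I8 finished on INT
[30] I7→R3 · I8→R0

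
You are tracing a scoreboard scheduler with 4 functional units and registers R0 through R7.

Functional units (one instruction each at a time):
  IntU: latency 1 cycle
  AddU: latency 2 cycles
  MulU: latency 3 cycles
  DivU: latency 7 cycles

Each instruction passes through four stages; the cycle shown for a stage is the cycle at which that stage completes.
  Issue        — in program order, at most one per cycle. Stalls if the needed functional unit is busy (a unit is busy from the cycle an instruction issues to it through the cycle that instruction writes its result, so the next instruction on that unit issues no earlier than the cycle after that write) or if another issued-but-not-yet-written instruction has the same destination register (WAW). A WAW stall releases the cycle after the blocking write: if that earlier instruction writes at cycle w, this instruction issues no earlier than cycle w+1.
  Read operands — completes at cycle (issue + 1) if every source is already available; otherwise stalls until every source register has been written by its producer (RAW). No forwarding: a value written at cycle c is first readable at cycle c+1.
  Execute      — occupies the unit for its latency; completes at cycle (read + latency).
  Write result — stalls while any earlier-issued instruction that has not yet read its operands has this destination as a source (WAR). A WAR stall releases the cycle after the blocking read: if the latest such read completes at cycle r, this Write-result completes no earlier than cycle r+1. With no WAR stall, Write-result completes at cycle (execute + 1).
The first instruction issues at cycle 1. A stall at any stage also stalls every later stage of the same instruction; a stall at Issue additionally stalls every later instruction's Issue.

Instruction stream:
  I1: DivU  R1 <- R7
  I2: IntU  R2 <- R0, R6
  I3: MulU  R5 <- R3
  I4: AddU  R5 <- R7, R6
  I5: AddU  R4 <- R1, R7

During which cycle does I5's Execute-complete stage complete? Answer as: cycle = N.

cycle = 17

1) issue 1, read 2, done 9, write 10
2) issue 2, read 3, done 4, write 5
3) issue 3, read 4, done 7, write 8
4) issue 9, read 10, done 12, write 13  <WAW R5: wait I3 write@8>
5) issue 14, read 15, done 17, write 18  <struct: AddU busy until I4 writes@13>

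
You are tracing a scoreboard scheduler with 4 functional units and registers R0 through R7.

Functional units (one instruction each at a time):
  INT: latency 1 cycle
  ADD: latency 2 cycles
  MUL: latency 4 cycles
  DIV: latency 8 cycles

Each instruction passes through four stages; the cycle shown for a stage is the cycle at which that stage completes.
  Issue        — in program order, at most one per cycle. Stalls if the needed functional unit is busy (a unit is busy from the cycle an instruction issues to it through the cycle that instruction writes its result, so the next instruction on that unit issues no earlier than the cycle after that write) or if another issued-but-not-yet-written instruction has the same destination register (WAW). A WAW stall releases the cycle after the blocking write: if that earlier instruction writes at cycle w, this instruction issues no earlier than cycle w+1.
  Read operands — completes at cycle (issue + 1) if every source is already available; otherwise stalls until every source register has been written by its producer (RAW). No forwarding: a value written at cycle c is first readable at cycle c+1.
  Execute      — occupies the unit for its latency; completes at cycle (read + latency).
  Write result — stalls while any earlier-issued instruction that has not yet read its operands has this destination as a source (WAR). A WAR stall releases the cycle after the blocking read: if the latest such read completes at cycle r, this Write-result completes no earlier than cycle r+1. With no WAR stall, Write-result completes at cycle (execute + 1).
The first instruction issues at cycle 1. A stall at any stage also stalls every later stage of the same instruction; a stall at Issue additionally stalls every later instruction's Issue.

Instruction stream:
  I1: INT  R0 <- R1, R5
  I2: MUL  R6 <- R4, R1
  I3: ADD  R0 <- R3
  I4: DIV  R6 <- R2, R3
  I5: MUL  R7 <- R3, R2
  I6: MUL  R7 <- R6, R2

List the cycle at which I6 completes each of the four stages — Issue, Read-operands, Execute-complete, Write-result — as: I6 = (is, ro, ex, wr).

I6 = (17, 20, 24, 25)

I1  is:1  ro:2  ex:3  wr:4
I2  is:2  ro:3  ex:7  wr:8
I3  is:5  ro:6  ex:8  wr:9  — WAW R0: wait I1 write@4
I4  is:9  ro:10  ex:18  wr:19  — WAW R6: wait I2 write@8
I5  is:10  ro:11  ex:15  wr:16
I6  is:17  ro:20  ex:24  wr:25  — struct: MUL busy until I5 writes@16, RAW R6: wait I4 write@19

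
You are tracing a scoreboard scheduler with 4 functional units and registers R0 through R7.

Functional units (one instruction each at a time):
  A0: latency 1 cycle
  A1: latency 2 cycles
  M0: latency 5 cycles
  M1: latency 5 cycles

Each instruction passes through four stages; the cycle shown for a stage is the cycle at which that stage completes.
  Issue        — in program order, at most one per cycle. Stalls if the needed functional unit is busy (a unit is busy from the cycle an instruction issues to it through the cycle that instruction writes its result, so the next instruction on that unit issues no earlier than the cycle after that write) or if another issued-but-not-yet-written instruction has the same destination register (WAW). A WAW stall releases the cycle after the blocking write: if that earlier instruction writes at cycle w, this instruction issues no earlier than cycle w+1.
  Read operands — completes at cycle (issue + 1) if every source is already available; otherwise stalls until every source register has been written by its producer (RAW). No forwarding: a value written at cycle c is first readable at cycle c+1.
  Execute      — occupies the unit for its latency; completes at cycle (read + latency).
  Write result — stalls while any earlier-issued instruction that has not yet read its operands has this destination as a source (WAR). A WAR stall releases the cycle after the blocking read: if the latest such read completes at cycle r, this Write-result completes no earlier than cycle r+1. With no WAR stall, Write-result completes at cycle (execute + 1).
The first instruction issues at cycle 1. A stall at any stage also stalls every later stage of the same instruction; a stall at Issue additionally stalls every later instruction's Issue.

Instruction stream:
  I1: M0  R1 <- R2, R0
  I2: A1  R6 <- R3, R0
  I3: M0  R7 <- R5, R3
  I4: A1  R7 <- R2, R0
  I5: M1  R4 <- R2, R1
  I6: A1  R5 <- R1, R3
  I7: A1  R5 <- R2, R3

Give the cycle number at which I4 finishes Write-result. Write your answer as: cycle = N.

1) issue 1, read 2, done 7, write 8
2) issue 2, read 3, done 5, write 6
3) issue 9, read 10, done 15, write 16  <struct: M0 busy until I1 writes@8>
4) issue 17, read 18, done 20, write 21  <WAW R7: wait I3 write@16>
5) issue 18, read 19, done 24, write 25
6) issue 22, read 23, done 25, write 26  <struct: A1 busy until I4 writes@21>
7) issue 27, read 28, done 30, write 31  <struct: A1 busy until I6 writes@26>

cycle = 21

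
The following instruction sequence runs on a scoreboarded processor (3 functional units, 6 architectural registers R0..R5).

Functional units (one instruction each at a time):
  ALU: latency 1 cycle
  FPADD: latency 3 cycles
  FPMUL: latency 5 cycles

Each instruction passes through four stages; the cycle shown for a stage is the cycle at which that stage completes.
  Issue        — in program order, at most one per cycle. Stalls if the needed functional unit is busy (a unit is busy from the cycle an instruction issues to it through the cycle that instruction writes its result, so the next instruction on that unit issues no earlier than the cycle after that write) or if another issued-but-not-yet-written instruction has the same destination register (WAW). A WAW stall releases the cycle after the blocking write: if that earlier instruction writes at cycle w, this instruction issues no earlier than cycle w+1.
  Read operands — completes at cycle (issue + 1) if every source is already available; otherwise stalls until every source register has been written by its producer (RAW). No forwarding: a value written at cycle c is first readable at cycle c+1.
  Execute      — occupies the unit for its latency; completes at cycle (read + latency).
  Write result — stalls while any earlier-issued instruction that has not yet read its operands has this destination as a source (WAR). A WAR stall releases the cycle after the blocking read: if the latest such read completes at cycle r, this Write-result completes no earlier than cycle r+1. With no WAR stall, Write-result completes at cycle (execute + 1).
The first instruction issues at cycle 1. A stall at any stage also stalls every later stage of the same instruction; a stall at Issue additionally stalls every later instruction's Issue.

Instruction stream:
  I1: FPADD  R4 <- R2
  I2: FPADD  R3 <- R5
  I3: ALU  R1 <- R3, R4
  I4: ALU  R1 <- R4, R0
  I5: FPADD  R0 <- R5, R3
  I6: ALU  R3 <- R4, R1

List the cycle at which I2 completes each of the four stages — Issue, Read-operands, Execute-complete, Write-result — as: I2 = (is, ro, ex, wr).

I2 = (7, 8, 11, 12)

1) issue 1, read 2, done 5, write 6
2) issue 7, read 8, done 11, write 12  <struct: FPADD busy until I1 writes@6>
3) issue 8, read 13, done 14, write 15  <RAW R3: wait I2 write@12>
4) issue 16, read 17, done 18, write 19  <struct: ALU busy until I3 writes@15>
5) issue 17, read 18, done 21, write 22
6) issue 20, read 21, done 22, write 23  <struct: ALU busy until I4 writes@19>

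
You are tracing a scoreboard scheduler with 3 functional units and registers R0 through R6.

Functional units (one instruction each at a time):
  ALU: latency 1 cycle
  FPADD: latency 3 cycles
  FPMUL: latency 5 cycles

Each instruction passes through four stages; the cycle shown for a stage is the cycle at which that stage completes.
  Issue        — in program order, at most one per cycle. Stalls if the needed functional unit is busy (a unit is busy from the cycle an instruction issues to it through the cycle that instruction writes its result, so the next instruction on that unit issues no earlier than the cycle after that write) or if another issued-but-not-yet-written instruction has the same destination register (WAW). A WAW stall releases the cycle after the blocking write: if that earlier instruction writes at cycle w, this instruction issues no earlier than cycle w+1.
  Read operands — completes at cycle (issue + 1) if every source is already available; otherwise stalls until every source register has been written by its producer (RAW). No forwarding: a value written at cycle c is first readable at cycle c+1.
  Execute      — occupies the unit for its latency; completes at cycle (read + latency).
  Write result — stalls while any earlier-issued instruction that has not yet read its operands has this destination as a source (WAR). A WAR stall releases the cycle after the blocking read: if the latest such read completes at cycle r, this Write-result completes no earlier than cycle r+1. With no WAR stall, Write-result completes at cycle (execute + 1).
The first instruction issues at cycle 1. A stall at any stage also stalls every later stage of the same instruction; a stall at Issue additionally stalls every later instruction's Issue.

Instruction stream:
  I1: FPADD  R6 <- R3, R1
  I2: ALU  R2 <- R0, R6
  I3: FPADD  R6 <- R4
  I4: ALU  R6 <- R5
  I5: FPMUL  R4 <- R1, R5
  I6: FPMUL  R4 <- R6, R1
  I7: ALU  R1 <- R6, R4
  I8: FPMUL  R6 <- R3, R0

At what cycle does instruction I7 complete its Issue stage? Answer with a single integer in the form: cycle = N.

[I1] 1/2/5/6
[I2] 2/7/8/9  (RAW R6: wait I1 write@6)
[I3] 7/8/11/12  (struct: FPADD busy until I1 writes@6)
[I4] 13/14/15/16  (WAW R6: wait I3 write@12)
[I5] 14/15/20/21
[I6] 22/23/28/29  (struct: FPMUL busy until I5 writes@21)
[I7] 23/30/31/32  (RAW R4: wait I6 write@29)
[I8] 30/31/36/37  (struct: FPMUL busy until I6 writes@29)

cycle = 23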